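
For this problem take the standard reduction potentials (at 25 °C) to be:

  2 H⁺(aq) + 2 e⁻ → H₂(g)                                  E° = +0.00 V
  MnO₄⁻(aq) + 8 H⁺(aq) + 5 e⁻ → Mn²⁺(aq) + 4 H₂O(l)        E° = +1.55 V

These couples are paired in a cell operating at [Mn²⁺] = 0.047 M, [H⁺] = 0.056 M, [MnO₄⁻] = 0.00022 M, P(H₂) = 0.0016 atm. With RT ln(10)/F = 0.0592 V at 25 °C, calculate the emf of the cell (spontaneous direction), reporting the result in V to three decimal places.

+1.395 V

MnO₄⁻/Mn²⁺ is the cathode (higher E°), H⁺/H₂ the anode: E°cell = +1.55 − (+0.00) = +1.55 V, n = 10.
Overall: 2 MnO₄⁻(aq) + 6 H⁺(aq) + 5 H₂(g) → 2 Mn²⁺(aq) + 8 H₂O(l)
Q = [Mn²⁺]^2 / ([MnO₄⁻]^2·[H⁺]^6·P(H₂)^5); log Q = 26.150.
E = E° − (0.0592/n) log Q = +1.55 − (0.0592/10)(26.150) = +1.395 V.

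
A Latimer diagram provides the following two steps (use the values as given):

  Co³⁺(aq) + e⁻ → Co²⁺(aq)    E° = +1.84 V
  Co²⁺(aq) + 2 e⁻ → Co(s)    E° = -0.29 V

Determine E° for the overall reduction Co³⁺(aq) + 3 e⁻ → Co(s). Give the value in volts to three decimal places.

Standard free energies of sequential steps add: ΔG°₃ = ΔG°₁ + ΔG°₂, so n₃E°₃ = n₁E°₁ + n₂E°₂.
E°₃ = (1×+1.84 + 2×-0.29) / 3 = (+1.260) / 3 = +0.420 V.
E° values themselves are not directly additive — weighting by electron count is essential.

+0.420 V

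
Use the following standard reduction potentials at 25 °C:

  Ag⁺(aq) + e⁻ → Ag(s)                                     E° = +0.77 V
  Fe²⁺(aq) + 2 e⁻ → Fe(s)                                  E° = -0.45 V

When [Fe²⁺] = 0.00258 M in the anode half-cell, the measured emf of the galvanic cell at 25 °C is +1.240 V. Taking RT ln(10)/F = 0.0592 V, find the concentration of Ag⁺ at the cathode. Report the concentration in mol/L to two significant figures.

0.11 M

Ag⁺/Ag is the cathode, Fe²⁺/Fe the anode: E°cell = +1.22 V, n = 2.
Overall reaction: 2 Ag⁺(aq) + Fe(s) → 2 Ag(s) + Fe²⁺(aq); Q = [Fe²⁺]^1/[Ag⁺]^2.
From E = E° − (0.0592/n) log Q: log Q = (E° − E)·n/0.0592 = (+1.22 − (+1.240))·2/0.0592 = -0.6757.
So 2·log[Ag⁺] = 1·log(0.00258) − log Q = -2.5884 − (-0.6757) = -1.9127; log[Ag⁺] = -1.9127 / 2 = -0.9564; [Ag⁺] = 10^(-0.9564) ≈ 0.11 M.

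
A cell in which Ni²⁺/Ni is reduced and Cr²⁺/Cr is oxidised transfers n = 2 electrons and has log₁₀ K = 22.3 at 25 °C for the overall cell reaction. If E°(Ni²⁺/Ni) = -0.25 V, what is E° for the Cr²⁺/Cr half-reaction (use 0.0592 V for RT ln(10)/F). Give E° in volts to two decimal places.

-0.91 V

E°cell = (0.0592/n)·log K = (0.0592/2)(22.3) = +0.660 V.
Since Ni²⁺/Ni is the cathode and Cr²⁺/Cr the anode, E°cell = E°(Ni²⁺/Ni) − E°(Cr²⁺/Cr).
So E°(Cr²⁺/Cr) = E°(Ni²⁺/Ni) − E°cell = (-0.25) − (+0.660) = -0.91 V.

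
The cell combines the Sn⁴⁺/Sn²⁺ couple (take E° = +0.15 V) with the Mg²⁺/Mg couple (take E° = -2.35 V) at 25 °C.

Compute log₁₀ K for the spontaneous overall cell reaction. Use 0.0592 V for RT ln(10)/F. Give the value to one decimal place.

84.5

Cathode: Sn⁴⁺/Sn²⁺; anode: Mg²⁺/Mg. E°cell = +2.50 V, n = 2.
log K = nE°cell / 0.0592 = (2)(+2.50) / 0.0592 = 84.5.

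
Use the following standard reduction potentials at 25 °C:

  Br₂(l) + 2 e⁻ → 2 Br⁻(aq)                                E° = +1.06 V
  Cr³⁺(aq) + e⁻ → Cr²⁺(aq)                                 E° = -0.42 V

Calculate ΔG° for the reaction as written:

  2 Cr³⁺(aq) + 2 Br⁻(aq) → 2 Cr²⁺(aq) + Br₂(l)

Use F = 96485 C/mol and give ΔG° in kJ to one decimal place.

As written, Cr³⁺/Cr²⁺ is reduced (cathode) and Br₂/Br⁻ is oxidised (anode), so E°cell = (-0.42) − (+1.06) = -1.48 V.
Balancing electrons gives n = 2.
ΔG° = −nFE° = −(2)(96485)(-1.48) = 285,596 J = +285.6 kJ.

+285.6 kJ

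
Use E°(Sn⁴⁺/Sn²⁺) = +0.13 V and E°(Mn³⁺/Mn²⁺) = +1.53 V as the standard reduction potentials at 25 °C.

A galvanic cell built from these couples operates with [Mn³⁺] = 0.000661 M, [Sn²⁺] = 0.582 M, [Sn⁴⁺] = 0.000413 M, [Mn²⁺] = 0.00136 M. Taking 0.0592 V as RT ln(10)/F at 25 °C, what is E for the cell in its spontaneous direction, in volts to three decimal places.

+1.475 V

Mn³⁺/Mn²⁺ is the cathode (higher E°), Sn⁴⁺/Sn²⁺ the anode: E°cell = +1.53 − (+0.13) = +1.40 V, n = 2.
Overall: 2 Mn³⁺(aq) + Sn²⁺(aq) → 2 Mn²⁺(aq) + Sn⁴⁺(aq)
Q = [Mn²⁺]^2·[Sn⁴⁺] / ([Mn³⁺]^2·[Sn²⁺]); log Q = -2.522.
E = E° − (0.0592/n) log Q = +1.40 − (0.0592/2)(-2.522) = +1.475 V.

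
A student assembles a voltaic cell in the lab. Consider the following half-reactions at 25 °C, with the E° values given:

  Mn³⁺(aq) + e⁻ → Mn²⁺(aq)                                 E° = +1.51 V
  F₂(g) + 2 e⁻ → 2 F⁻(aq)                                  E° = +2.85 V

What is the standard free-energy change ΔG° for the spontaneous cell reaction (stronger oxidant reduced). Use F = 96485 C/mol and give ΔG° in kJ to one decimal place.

-258.6 kJ

F₂/F⁻ (E° = +2.85 V) is the cathode; Mn³⁺/Mn²⁺ (E° = +1.51 V) is the anode, so E°cell = +1.34 V.
Balancing electrons gives n = 2 (lcm of 2 and 1).
ΔG° = −nFE° = −(2)(96485)(+1.34) = -258,580 J = -258.6 kJ.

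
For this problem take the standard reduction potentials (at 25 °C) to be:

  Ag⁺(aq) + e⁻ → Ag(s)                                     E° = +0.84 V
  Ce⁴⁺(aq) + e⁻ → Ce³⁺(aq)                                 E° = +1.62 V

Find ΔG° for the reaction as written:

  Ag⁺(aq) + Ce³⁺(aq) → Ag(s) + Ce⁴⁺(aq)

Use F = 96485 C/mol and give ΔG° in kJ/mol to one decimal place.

+75.3 kJ/mol

As written, Ag⁺/Ag is reduced (cathode) and Ce⁴⁺/Ce³⁺ is oxidised (anode), so E°cell = (+0.84) − (+1.62) = -0.78 V.
Balancing electrons gives n = 1.
ΔG° = −nFE° = −(1)(96485)(-0.78) = 75,258 J = +75.3 kJ/mol.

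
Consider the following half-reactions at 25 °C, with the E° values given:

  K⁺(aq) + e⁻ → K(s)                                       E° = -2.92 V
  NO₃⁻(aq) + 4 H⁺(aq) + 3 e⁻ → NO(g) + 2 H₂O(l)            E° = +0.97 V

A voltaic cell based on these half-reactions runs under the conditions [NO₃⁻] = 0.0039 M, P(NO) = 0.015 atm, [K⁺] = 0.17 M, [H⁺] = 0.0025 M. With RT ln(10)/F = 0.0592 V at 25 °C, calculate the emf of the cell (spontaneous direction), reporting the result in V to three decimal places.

+3.719 V

NO₃⁻/NO is the cathode (higher E°), K⁺/K the anode: E°cell = +0.97 − (-2.92) = +3.89 V, n = 3.
Overall: NO₃⁻(aq) + 4 H⁺(aq) + 3 K(s) → NO(g) + 2 H₂O(l) + 3 K⁺(aq)
Q = P(NO)·[K⁺]^3 / ([NO₃⁻]·[H⁺]^4); log Q = 8.685.
E = E° − (0.0592/n) log Q = +3.89 − (0.0592/3)(8.685) = +3.719 V.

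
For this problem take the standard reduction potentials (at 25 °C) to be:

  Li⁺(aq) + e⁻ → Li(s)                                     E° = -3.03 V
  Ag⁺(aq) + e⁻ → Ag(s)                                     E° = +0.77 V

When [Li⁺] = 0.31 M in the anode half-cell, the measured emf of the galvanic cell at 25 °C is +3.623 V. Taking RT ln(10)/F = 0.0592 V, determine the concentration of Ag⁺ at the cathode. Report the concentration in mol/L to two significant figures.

Ag⁺/Ag is the cathode, Li⁺/Li the anode: E°cell = +3.80 V, n = 1.
Overall reaction: Ag⁺(aq) + Li(s) → Ag(s) + Li⁺(aq); Q = [Li⁺]^1/[Ag⁺]^1.
From E = E° − (0.0592/n) log Q: log Q = (E° − E)·n/0.0592 = (+3.80 − (+3.623))·1/0.0592 = 2.9899.
So 1·log[Ag⁺] = 1·log(0.31) − log Q = -0.5086 − (2.9899) = -3.4985; [Ag⁺] = 10^(-3.4985) ≈ 0.00032 M.

0.00032 M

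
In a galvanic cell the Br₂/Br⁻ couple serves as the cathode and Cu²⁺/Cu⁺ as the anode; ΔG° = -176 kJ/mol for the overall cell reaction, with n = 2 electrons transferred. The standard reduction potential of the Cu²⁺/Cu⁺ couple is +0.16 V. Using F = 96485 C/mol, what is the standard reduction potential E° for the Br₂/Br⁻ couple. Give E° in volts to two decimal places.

+1.07 V

E°cell = −ΔG°/(nF) = −(-176×10³)/((2)(96485)) = +0.912 V.
Since Br₂/Br⁻ is the cathode and Cu²⁺/Cu⁺ the anode, E°cell = E°(Br₂/Br⁻) − E°(Cu²⁺/Cu⁺).
So E°(Br₂/Br⁻) = E°cell + E°(Cu²⁺/Cu⁺) = +0.912 + (+0.16) = +1.07 V.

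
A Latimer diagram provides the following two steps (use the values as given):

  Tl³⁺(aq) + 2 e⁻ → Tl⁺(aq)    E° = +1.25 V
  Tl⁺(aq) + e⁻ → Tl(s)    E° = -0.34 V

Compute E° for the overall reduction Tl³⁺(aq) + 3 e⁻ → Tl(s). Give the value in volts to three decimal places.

Adding the free-energy changes (−nFE°) of the two steps gives −n₃FE°₃ = −n₁FE°₁ − n₂FE°₂.
E°₃ = (2×+1.25 + 1×-0.34) / 3 = (+2.160) / 3 = +0.720 V.

+0.720 V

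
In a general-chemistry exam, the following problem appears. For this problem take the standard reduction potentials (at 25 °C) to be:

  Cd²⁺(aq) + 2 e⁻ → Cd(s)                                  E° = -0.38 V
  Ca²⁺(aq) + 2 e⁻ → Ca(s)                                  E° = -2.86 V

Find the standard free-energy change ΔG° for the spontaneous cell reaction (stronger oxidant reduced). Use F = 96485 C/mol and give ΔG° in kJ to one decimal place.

-478.6 kJ

Cd²⁺/Cd (E° = -0.38 V) is the cathode; Ca²⁺/Ca (E° = -2.86 V) is the anode, so E°cell = +2.48 V.
Balancing electrons gives n = 2 (lcm of 2 and 2).
ΔG° = −nFE° = −(2)(96485)(+2.48) = -478,566 J = -478.6 kJ.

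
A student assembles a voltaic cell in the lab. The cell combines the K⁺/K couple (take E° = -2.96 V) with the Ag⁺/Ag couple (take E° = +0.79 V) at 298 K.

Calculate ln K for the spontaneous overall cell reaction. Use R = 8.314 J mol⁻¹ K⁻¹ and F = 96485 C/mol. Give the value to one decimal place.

Cathode: Ag⁺/Ag; anode: K⁺/K. E°cell = (+0.79) − (-2.96) = +3.75 V, with n = 1.
ΔG° = −nFE° = −RT ln K, so ln K = nFE°/(RT) = (1)(96485)(+3.75) / ((8.314)(298)) = 146.038.

146.0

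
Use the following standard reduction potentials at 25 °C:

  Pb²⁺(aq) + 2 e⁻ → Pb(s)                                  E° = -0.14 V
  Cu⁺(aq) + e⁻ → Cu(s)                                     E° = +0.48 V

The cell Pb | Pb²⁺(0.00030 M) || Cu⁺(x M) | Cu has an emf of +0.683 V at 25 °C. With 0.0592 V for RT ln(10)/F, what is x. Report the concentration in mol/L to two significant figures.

0.20 M

Cu⁺/Cu is the cathode, Pb²⁺/Pb the anode: E°cell = +0.62 V, n = 2.
Overall reaction: 2 Cu⁺(aq) + Pb(s) → 2 Cu(s) + Pb²⁺(aq); Q = [Pb²⁺]^1/[Cu⁺]^2.
From E = E° − (0.0592/n) log Q: log Q = (E° − E)·n/0.0592 = (+0.62 − (+0.683))·2/0.0592 = -2.1284.
So 2·log[Cu⁺] = 1·log(0.0003) − log Q = -3.5229 − (-2.1284) = -1.3945; log[Cu⁺] = -1.3945 / 2 = -0.6973; [Cu⁺] = 10^(-0.6973) ≈ 0.20 M.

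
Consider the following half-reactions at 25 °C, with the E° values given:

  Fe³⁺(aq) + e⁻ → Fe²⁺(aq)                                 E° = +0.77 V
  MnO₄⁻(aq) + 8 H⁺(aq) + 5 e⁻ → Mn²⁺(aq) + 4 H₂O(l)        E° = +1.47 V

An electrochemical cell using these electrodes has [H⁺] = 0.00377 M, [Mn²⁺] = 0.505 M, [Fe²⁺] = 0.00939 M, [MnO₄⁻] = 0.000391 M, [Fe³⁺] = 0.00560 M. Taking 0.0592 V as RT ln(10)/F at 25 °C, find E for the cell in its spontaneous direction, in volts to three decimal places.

MnO₄⁻/Mn²⁺ is the cathode (higher E°), Fe³⁺/Fe²⁺ the anode: E°cell = +1.47 − (+0.77) = +0.70 V, n = 5.
Overall: MnO₄⁻(aq) + 8 H⁺(aq) + 5 Fe²⁺(aq) → Mn²⁺(aq) + 4 H₂O(l) + 5 Fe³⁺(aq)
Q = [Mn²⁺]·[Fe³⁺]^5 / ([MnO₄⁻]·[H⁺]^8·[Fe²⁺]^5); log Q = 21.378.
E = E° − (0.0592/n) log Q = +0.70 − (0.0592/5)(21.378) = +0.447 V.

+0.447 V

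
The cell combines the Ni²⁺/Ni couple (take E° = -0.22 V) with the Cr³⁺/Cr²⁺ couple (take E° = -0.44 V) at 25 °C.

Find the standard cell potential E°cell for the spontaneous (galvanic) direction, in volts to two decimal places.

The Ni²⁺/Ni couple has the higher reduction potential, so it is the cathode; Cr³⁺/Cr²⁺ is oxidised at the anode.
E°cell = E°(cathode) − E°(anode) = (-0.22) − (-0.44) = +0.22 V.
Since E°cell > 0, the reaction is spontaneous under standard conditions.

+0.22 V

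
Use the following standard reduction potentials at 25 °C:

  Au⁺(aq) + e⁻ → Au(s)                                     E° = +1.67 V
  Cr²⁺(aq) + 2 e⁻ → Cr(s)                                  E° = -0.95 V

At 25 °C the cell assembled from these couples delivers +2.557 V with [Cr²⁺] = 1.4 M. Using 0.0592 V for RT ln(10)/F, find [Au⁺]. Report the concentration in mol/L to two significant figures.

0.10 M

Au⁺/Au is the cathode, Cr²⁺/Cr the anode: E°cell = +2.62 V, n = 2.
Overall reaction: 2 Au⁺(aq) + Cr(s) → 2 Au(s) + Cr²⁺(aq); Q = [Cr²⁺]^1/[Au⁺]^2.
From E = E° − (0.0592/n) log Q: log Q = (E° − E)·n/0.0592 = (+2.62 − (+2.557))·2/0.0592 = 2.1284.
So 2·log[Au⁺] = 1·log(1.4) − log Q = 0.1461 − (2.1284) = -1.9823; log[Au⁺] = -1.9823 / 2 = -0.9911; [Au⁺] = 10^(-0.9911) ≈ 0.10 M.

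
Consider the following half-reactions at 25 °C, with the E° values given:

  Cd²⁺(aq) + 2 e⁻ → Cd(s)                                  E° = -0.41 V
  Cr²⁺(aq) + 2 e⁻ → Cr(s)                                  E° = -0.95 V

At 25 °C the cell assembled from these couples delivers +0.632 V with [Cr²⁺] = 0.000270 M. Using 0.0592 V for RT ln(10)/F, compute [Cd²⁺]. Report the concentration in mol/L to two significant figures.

Cd²⁺/Cd is the cathode, Cr²⁺/Cr the anode: E°cell = +0.54 V, n = 2.
Overall reaction: Cd²⁺(aq) + Cr(s) → Cd(s) + Cr²⁺(aq); Q = [Cr²⁺]^1/[Cd²⁺]^1.
From E = E° − (0.0592/n) log Q: log Q = (E° − E)·n/0.0592 = (+0.54 − (+0.632))·2/0.0592 = -3.1081.
So 1·log[Cd²⁺] = 1·log(0.00027) − log Q = -3.5686 − (-3.1081) = -0.4605; [Cd²⁺] = 10^(-0.4605) ≈ 0.35 M.

0.35 M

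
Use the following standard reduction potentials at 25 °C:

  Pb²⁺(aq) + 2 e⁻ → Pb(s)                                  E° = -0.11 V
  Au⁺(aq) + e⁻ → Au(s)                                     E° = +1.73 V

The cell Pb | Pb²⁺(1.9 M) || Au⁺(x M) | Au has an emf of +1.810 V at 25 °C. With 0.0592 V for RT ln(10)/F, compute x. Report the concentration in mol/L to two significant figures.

0.43 M

Au⁺/Au is the cathode, Pb²⁺/Pb the anode: E°cell = +1.84 V, n = 2.
Overall reaction: 2 Au⁺(aq) + Pb(s) → 2 Au(s) + Pb²⁺(aq); Q = [Pb²⁺]^1/[Au⁺]^2.
From E = E° − (0.0592/n) log Q: log Q = (E° − E)·n/0.0592 = (+1.84 − (+1.810))·2/0.0592 = 1.0135.
So 2·log[Au⁺] = 1·log(1.9) − log Q = 0.2788 − (1.0135) = -0.7347; log[Au⁺] = -0.7347 / 2 = -0.3674; [Au⁺] = 10^(-0.3674) ≈ 0.43 M.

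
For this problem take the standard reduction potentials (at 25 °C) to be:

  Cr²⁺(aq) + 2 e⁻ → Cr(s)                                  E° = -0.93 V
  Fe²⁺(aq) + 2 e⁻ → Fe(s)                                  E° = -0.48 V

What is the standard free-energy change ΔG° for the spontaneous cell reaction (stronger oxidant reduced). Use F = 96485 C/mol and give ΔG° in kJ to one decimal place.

Fe²⁺/Fe (E° = -0.48 V) is the cathode; Cr²⁺/Cr (E° = -0.93 V) is the anode, so E°cell = +0.45 V.
Balancing electrons gives n = 2 (lcm of 2 and 2).
ΔG° = −nFE° = −(2)(96485)(+0.45) = -86,836 J = -86.8 kJ.

-86.8 kJ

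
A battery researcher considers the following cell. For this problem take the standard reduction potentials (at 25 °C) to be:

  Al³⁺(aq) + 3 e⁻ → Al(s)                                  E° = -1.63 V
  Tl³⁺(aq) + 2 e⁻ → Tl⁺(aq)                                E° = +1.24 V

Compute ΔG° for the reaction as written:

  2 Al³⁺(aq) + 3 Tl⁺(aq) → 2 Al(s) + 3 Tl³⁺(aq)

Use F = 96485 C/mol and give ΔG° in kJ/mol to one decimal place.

+1661.5 kJ/mol

As written, Al³⁺/Al is reduced (cathode) and Tl³⁺/Tl⁺ is oxidised (anode), so E°cell = (-1.63) − (+1.24) = -2.87 V.
Balancing electrons gives n = 6.
ΔG° = −nFE° = −(6)(96485)(-2.87) = 1,661,472 J = +1661.5 kJ/mol.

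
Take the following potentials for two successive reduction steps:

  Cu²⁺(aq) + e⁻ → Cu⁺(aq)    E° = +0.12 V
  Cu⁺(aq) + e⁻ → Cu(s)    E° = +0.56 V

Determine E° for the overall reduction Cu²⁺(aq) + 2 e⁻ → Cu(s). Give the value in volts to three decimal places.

+0.340 V

Since ΔG° = −nFE° is additive over sequential reductions, n₃E°₃ = n₁E°₁ + n₂E°₂.
E°₃ = (1×+0.12 + 1×+0.56) / 2 = (+0.680) / 2 = +0.340 V.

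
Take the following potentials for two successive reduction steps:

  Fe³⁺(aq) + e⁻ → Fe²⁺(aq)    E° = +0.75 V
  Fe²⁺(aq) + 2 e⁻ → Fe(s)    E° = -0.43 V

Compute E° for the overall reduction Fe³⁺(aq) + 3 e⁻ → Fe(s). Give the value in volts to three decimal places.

Standard free energies of sequential steps add: ΔG°₃ = ΔG°₁ + ΔG°₂, so n₃E°₃ = n₁E°₁ + n₂E°₂.
E°₃ = (1×+0.75 + 2×-0.43) / 3 = (-0.110) / 3 = -0.037 V.

-0.037 V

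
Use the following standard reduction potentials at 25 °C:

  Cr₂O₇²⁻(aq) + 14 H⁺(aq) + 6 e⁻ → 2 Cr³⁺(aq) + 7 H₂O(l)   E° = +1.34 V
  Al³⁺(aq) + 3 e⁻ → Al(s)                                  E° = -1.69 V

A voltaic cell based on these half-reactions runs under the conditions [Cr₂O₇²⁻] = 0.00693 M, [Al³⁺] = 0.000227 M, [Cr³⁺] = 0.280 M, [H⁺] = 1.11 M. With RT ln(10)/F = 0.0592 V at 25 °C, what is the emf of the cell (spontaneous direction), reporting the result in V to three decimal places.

Cr₂O₇²⁻/Cr³⁺ is the cathode (higher E°), Al³⁺/Al the anode: E°cell = +1.34 − (-1.69) = +3.03 V, n = 6.
Overall: Cr₂O₇²⁻(aq) + 14 H⁺(aq) + 2 Al(s) → 2 Cr³⁺(aq) + 7 H₂O(l) + 2 Al³⁺(aq)
Q = [Cr³⁺]^2·[Al³⁺]^2 / ([Cr₂O₇²⁻]·[H⁺]^14); log Q = -6.869.
E = E° − (0.0592/n) log Q = +3.03 − (0.0592/6)(-6.869) = +3.098 V.

+3.098 V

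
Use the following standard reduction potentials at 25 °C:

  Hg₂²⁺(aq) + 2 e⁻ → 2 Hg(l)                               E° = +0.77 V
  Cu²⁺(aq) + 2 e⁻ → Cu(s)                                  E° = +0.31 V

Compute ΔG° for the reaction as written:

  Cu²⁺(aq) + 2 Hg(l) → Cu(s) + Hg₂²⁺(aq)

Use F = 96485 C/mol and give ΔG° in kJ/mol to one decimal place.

+88.8 kJ/mol

As written, Cu²⁺/Cu is reduced (cathode) and Hg₂²⁺/Hg is oxidised (anode), so E°cell = (+0.31) − (+0.77) = -0.46 V.
Balancing electrons gives n = 2.
ΔG° = −nFE° = −(2)(96485)(-0.46) = 88,766 J = +88.8 kJ/mol.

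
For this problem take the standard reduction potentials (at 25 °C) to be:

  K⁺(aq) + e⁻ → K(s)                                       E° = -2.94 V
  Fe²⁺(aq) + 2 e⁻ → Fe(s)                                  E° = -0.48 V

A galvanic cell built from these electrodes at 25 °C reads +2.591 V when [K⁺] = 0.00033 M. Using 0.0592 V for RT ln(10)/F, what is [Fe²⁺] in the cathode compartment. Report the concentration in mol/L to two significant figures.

0.0029 M

Fe²⁺/Fe is the cathode, K⁺/K the anode: E°cell = +2.46 V, n = 2.
Overall reaction: Fe²⁺(aq) + 2 K(s) → Fe(s) + 2 K⁺(aq); Q = [K⁺]^2/[Fe²⁺]^1.
From E = E° − (0.0592/n) log Q: log Q = (E° − E)·n/0.0592 = (+2.46 − (+2.591))·2/0.0592 = -4.4257.
So 1·log[Fe²⁺] = 2·log(0.00033) − log Q = -6.9630 − (-4.4257) = -2.5373; [Fe²⁺] = 10^(-2.5373) ≈ 0.0029 M.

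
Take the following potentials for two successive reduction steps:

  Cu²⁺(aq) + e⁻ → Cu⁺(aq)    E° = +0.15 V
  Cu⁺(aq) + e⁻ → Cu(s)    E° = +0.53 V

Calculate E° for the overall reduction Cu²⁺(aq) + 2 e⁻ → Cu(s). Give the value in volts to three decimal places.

+0.340 V

Standard free energies of sequential steps add: ΔG°₃ = ΔG°₁ + ΔG°₂, so n₃E°₃ = n₁E°₁ + n₂E°₂.
E°₃ = (1×+0.15 + 1×+0.53) / 2 = (+0.680) / 2 = +0.340 V.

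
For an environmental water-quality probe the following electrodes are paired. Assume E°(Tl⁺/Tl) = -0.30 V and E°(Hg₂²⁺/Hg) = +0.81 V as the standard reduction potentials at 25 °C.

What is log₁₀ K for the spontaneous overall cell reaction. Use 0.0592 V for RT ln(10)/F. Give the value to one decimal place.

Cathode: Hg₂²⁺/Hg; anode: Tl⁺/Tl. E°cell = +1.11 V, n = 2.
log K = nE°cell / 0.0592 = (2)(+1.11) / 0.0592 = 37.5.

37.5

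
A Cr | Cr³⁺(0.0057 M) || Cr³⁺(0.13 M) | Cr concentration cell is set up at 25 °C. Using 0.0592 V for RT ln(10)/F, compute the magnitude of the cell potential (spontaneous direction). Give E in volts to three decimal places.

For a concentration cell E°cell = 0. The 0.13 M side is the cathode (reduction is favoured where [Cr³⁺] is higher).
With n = 3, E = −(0.0592/3) log([Cr³⁺]ₐₙ/[Cr³⁺]꜀ₐₜ) = −(0.0592/3) log(0.0057/0.13) = −(0.0592/3)(-1.358) = +0.027 V.

+0.027 V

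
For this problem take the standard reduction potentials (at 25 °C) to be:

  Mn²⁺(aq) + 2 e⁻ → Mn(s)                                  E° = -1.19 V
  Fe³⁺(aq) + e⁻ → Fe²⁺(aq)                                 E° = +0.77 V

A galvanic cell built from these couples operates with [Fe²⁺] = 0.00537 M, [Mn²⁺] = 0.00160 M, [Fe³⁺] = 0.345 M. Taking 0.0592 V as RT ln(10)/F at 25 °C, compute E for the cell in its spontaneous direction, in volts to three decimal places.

Fe³⁺/Fe²⁺ is the cathode (higher E°), Mn²⁺/Mn the anode: E°cell = +0.77 − (-1.19) = +1.96 V, n = 2.
Overall: 2 Fe³⁺(aq) + Mn(s) → 2 Fe²⁺(aq) + Mn²⁺(aq)
Q = [Fe²⁺]^2·[Mn²⁺] / ([Fe³⁺]^2); log Q = -6.412.
E = E° − (0.0592/n) log Q = +1.96 − (0.0592/2)(-6.412) = +2.150 V.

+2.150 V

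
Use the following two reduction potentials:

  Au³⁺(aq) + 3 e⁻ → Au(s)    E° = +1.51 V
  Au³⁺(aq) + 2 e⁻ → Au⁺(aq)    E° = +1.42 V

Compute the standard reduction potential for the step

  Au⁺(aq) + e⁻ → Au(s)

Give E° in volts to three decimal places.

Sequential free energies add, so n₃E°₃ = n₁E°₁ + n₂E°₂.
With n₃ = 3, and the known step contributing 2×(+1.42) V, the unknown satisfies 1·E° = 3×(+1.51) − 2×(+1.42) = +1.690.
E° = +1.690 / 1 = +1.690 V.

+1.690 V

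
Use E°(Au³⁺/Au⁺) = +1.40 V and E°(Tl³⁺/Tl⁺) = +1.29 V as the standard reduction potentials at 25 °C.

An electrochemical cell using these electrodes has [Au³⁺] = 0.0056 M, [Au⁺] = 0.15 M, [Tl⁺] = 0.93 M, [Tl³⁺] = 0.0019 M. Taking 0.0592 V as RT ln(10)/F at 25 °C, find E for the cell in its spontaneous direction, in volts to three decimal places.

+0.147 V

Au³⁺/Au⁺ is the cathode (higher E°), Tl³⁺/Tl⁺ the anode: E°cell = +1.40 − (+1.29) = +0.11 V, n = 2.
Overall: Au³⁺(aq) + Tl⁺(aq) → Au⁺(aq) + Tl³⁺(aq)
Q = [Au⁺]·[Tl³⁺] / ([Au³⁺]·[Tl⁺]); log Q = -1.262.
E = E° − (0.0592/n) log Q = +0.11 − (0.0592/2)(-1.262) = +0.147 V.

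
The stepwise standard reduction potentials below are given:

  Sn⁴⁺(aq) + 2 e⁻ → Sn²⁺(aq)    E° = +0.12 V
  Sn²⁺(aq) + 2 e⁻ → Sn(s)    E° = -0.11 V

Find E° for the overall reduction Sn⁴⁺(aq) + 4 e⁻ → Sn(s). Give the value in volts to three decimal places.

Standard free energies of sequential steps add: ΔG°₃ = ΔG°₁ + ΔG°₂, so n₃E°₃ = n₁E°₁ + n₂E°₂.
E°₃ = (2×+0.12 + 2×-0.11) / 4 = (+0.020) / 4 = +0.005 V.

+0.005 V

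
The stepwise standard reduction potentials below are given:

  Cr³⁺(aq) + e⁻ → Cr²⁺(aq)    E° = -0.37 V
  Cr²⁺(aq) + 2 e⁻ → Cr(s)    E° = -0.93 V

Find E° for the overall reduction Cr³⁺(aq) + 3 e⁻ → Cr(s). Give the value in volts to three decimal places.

-0.743 V

Standard free energies of sequential steps add: ΔG°₃ = ΔG°₁ + ΔG°₂, so n₃E°₃ = n₁E°₁ + n₂E°₂.
E°₃ = (1×-0.37 + 2×-0.93) / 3 = (-2.230) / 3 = -0.743 V.
Simply averaging or adding the two E° values would be wrong; the electron-weighted sum is required.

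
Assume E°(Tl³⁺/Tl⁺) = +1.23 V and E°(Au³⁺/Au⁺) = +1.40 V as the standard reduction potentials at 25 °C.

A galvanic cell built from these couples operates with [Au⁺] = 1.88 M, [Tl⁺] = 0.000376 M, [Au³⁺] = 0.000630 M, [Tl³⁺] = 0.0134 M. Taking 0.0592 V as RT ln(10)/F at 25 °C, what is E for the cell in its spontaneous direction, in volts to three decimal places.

+0.021 V

Au³⁺/Au⁺ is the cathode (higher E°), Tl³⁺/Tl⁺ the anode: E°cell = +1.40 − (+1.23) = +0.17 V, n = 2.
Overall: Au³⁺(aq) + Tl⁺(aq) → Au⁺(aq) + Tl³⁺(aq)
Q = [Au⁺]·[Tl³⁺] / ([Au³⁺]·[Tl⁺]); log Q = 5.027.
E = E° − (0.0592/n) log Q = +0.17 − (0.0592/2)(5.027) = +0.021 V.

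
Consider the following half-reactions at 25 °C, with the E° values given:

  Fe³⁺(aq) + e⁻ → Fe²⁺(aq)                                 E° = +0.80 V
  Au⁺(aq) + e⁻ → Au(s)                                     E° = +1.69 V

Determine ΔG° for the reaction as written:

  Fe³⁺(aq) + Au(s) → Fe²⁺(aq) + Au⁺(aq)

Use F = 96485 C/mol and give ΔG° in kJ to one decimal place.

+85.9 kJ

As written, Fe³⁺/Fe²⁺ is reduced (cathode) and Au⁺/Au is oxidised (anode), so E°cell = (+0.80) − (+1.69) = -0.89 V.
Balancing electrons gives n = 1.
ΔG° = −nFE° = −(1)(96485)(-0.89) = 85,872 J = +85.9 kJ.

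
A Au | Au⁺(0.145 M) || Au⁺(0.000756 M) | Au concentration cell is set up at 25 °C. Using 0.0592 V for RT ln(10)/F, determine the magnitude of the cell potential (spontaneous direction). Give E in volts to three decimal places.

+0.135 V

For a concentration cell E°cell = 0. The 0.145 M side is the cathode (reduction is favoured where [Au⁺] is higher).
With n = 1, E = −(0.0592/1) log([Au⁺]ₐₙ/[Au⁺]꜀ₐₜ) = −(0.0592/1) log(0.000756/0.145) = −(0.0592/1)(-2.283) = +0.135 V.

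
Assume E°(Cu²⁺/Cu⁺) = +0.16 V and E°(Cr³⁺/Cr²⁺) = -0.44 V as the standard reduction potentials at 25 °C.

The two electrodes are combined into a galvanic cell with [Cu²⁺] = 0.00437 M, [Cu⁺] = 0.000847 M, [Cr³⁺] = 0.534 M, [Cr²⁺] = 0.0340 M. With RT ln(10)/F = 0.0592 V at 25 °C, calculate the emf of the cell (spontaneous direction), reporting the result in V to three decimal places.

+0.571 V

Cu²⁺/Cu⁺ is the cathode (higher E°), Cr³⁺/Cr²⁺ the anode: E°cell = +0.16 − (-0.44) = +0.60 V, n = 1.
Overall: Cu²⁺(aq) + Cr²⁺(aq) → Cu⁺(aq) + Cr³⁺(aq)
Q = [Cu⁺]·[Cr³⁺] / ([Cu²⁺]·[Cr²⁺]); log Q = 0.483.
E = E° − (0.0592/n) log Q = +0.60 − (0.0592/1)(0.483) = +0.571 V.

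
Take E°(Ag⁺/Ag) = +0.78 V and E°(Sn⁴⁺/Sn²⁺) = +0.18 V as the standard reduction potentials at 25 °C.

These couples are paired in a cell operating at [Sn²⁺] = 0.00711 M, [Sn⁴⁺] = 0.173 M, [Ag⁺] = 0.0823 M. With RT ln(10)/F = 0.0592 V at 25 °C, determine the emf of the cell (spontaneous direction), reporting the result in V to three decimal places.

Ag⁺/Ag is the cathode (higher E°), Sn⁴⁺/Sn²⁺ the anode: E°cell = +0.78 − (+0.18) = +0.60 V, n = 2.
Overall: 2 Ag⁺(aq) + Sn²⁺(aq) → 2 Ag(s) + Sn⁴⁺(aq)
Q = [Sn⁴⁺] / ([Ag⁺]^2·[Sn²⁺]); log Q = 3.555.
E = E° − (0.0592/n) log Q = +0.60 − (0.0592/2)(3.555) = +0.495 V.

+0.495 V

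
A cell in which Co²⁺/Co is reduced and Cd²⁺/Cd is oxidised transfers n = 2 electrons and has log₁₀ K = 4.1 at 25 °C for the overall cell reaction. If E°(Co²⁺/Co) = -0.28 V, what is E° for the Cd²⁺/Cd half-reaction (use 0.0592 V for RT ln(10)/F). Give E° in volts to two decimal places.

E°cell = (0.0592/n)·log K = (0.0592/2)(4.1) = +0.121 V.
Since Co²⁺/Co is the cathode and Cd²⁺/Cd the anode, E°cell = E°(Co²⁺/Co) − E°(Cd²⁺/Cd).
So E°(Cd²⁺/Cd) = E°(Co²⁺/Co) − E°cell = (-0.28) − (+0.121) = -0.40 V.

-0.40 V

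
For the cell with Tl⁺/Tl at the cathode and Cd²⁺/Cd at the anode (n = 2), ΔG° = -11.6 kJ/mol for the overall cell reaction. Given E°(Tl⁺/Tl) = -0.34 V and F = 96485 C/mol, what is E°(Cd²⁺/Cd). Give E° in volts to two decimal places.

E°cell = −ΔG°/(nF) = −(-11.6×10³)/((2)(96485)) = +0.060 V.
Since Tl⁺/Tl is the cathode and Cd²⁺/Cd the anode, E°cell = E°(Tl⁺/Tl) − E°(Cd²⁺/Cd).
So E°(Cd²⁺/Cd) = E°(Tl⁺/Tl) − E°cell = (-0.34) − (+0.060) = -0.40 V.

-0.40 V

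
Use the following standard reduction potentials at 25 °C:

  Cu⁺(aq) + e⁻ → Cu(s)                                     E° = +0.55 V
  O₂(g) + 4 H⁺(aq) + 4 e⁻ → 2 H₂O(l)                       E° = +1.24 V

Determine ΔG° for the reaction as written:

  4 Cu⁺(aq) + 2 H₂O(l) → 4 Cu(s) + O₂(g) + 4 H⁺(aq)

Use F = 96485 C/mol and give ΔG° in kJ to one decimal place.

As written, Cu⁺/Cu is reduced (cathode) and O₂/H₂O is oxidised (anode), so E°cell = (+0.55) − (+1.24) = -0.69 V.
Balancing electrons gives n = 4.
ΔG° = −nFE° = −(4)(96485)(-0.69) = 266,299 J = +266.3 kJ.

+266.3 kJ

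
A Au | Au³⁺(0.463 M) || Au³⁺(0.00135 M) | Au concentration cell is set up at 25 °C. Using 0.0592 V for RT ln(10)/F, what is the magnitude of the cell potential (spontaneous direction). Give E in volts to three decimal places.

+0.050 V

For a concentration cell E°cell = 0. The 0.463 M side is the cathode (reduction is favoured where [Au³⁺] is higher).
With n = 3, E = −(0.0592/3) log([Au³⁺]ₐₙ/[Au³⁺]꜀ₐₜ) = −(0.0592/3) log(0.00135/0.463) = −(0.0592/3)(-2.535) = +0.050 V.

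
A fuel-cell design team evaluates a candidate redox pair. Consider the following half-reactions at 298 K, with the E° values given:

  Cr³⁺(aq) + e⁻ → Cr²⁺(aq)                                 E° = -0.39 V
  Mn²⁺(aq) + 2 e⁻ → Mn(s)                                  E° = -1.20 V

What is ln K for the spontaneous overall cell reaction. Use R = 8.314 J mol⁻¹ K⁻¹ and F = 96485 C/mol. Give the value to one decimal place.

63.1

Cathode: Cr³⁺/Cr²⁺; anode: Mn²⁺/Mn. E°cell = (-0.39) − (-1.20) = +0.81 V, with n = 2.
ΔG° = −nFE° = −RT ln K, so ln K = nFE°/(RT) = (2)(96485)(+0.81) / ((8.314)(298)) = 63.088.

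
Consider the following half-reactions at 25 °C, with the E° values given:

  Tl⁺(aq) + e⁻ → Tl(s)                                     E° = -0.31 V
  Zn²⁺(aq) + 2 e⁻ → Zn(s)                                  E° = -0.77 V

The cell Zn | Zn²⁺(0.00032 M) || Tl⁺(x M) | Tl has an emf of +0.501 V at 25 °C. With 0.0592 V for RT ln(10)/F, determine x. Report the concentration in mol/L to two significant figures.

0.088 M

Tl⁺/Tl is the cathode, Zn²⁺/Zn the anode: E°cell = +0.46 V, n = 2.
Overall reaction: 2 Tl⁺(aq) + Zn(s) → 2 Tl(s) + Zn²⁺(aq); Q = [Zn²⁺]^1/[Tl⁺]^2.
From E = E° − (0.0592/n) log Q: log Q = (E° − E)·n/0.0592 = (+0.46 − (+0.501))·2/0.0592 = -1.3851.
So 2·log[Tl⁺] = 1·log(0.00032) − log Q = -3.4949 − (-1.3851) = -2.1098; log[Tl⁺] = -2.1098 / 2 = -1.0549; [Tl⁺] = 10^(-1.0549) ≈ 0.088 M.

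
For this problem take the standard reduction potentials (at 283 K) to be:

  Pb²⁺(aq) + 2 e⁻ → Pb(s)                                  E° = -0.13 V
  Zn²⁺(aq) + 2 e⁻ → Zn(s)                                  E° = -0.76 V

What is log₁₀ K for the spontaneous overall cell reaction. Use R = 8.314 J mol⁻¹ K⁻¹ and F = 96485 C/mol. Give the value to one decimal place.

Cathode: Pb²⁺/Pb; anode: Zn²⁺/Zn. E°cell = (-0.13) − (-0.76) = +0.63 V, with n = 2.
ΔG° = −nFE° = −RT ln K, so ln K = nFE°/(RT) = (2)(96485)(+0.63) / ((8.314)(283)) = 51.669.
log₁₀ K = 51.669 / ln 10 = 22.4.

22.4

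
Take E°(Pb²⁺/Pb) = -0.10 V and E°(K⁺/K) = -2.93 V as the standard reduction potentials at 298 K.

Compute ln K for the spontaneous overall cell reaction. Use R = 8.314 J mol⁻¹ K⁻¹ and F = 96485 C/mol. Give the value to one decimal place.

220.4

Cathode: Pb²⁺/Pb; anode: K⁺/K. E°cell = (-0.10) − (-2.93) = +2.83 V, with n = 2.
ΔG° = −nFE° = −RT ln K, so ln K = nFE°/(RT) = (2)(96485)(+2.83) / ((8.314)(298)) = 220.419.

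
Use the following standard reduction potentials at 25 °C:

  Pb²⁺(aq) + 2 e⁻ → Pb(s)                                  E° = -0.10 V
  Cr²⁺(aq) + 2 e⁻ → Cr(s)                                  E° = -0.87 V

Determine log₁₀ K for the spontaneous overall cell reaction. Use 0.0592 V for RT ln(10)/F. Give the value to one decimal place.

Cathode: Pb²⁺/Pb; anode: Cr²⁺/Cr. E°cell = +0.77 V, n = 2.
log K = nE°cell / 0.0592 = (2)(+0.77) / 0.0592 = 26.0.

26.0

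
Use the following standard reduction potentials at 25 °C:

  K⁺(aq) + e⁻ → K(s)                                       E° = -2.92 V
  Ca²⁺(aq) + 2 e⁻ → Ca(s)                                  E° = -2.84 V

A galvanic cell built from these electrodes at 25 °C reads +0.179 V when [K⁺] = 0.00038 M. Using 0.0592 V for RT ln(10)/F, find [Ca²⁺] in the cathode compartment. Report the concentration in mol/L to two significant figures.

0.00032 M

Ca²⁺/Ca is the cathode, K⁺/K the anode: E°cell = +0.08 V, n = 2.
Overall reaction: Ca²⁺(aq) + 2 K(s) → Ca(s) + 2 K⁺(aq); Q = [K⁺]^2/[Ca²⁺]^1.
From E = E° − (0.0592/n) log Q: log Q = (E° − E)·n/0.0592 = (+0.08 − (+0.179))·2/0.0592 = -3.3446.
So 1·log[Ca²⁺] = 2·log(0.00038) − log Q = -6.8404 − (-3.3446) = -3.4958; [Ca²⁺] = 10^(-3.4958) ≈ 0.00032 M.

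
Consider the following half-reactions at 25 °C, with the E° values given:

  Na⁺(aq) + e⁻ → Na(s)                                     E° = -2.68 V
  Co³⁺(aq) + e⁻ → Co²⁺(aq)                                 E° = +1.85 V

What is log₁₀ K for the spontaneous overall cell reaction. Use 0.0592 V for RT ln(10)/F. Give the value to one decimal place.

76.5

Cathode: Co³⁺/Co²⁺; anode: Na⁺/Na. E°cell = +4.53 V, n = 1.
log K = nE°cell / 0.0592 = (1)(+4.53) / 0.0592 = 76.5.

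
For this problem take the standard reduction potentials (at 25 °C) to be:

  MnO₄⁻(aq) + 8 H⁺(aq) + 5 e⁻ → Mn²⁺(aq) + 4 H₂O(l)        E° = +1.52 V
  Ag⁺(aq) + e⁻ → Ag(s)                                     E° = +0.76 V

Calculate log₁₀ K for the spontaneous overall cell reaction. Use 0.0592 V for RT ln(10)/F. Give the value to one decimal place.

Cathode: MnO₄⁻/Mn²⁺; anode: Ag⁺/Ag. E°cell = +0.76 V, n = 5.
log K = nE°cell / 0.0592 = (5)(+0.76) / 0.0592 = 64.2.

64.2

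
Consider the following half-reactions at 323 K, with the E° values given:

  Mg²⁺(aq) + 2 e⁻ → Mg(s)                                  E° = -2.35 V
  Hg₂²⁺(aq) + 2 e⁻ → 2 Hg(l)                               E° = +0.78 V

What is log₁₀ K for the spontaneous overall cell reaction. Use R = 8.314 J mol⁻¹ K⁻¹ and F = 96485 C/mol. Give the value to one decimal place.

97.7

Cathode: Hg₂²⁺/Hg; anode: Mg²⁺/Mg. E°cell = (+0.78) − (-2.35) = +3.13 V, with n = 2.
ΔG° = −nFE° = −RT ln K, so ln K = nFE°/(RT) = (2)(96485)(+3.13) / ((8.314)(323)) = 224.917.
log₁₀ K = 224.917 / ln 10 = 97.7.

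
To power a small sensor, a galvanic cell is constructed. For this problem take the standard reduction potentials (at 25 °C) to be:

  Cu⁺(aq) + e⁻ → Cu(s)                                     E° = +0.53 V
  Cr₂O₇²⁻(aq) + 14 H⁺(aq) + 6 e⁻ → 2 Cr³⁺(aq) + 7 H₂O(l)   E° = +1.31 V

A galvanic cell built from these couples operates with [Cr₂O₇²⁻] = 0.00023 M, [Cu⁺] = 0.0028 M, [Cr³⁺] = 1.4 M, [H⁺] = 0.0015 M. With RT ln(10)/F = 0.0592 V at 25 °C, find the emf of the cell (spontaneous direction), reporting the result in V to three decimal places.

+0.502 V

Cr₂O₇²⁻/Cr³⁺ is the cathode (higher E°), Cu⁺/Cu the anode: E°cell = +1.31 − (+0.53) = +0.78 V, n = 6.
Overall: Cr₂O₇²⁻(aq) + 14 H⁺(aq) + 6 Cu(s) → 2 Cr³⁺(aq) + 7 H₂O(l) + 6 Cu⁺(aq)
Q = [Cr³⁺]^2·[Cu⁺]^6 / ([Cr₂O₇²⁻]·[H⁺]^14); log Q = 28.148.
E = E° − (0.0592/n) log Q = +0.78 − (0.0592/6)(28.148) = +0.502 V.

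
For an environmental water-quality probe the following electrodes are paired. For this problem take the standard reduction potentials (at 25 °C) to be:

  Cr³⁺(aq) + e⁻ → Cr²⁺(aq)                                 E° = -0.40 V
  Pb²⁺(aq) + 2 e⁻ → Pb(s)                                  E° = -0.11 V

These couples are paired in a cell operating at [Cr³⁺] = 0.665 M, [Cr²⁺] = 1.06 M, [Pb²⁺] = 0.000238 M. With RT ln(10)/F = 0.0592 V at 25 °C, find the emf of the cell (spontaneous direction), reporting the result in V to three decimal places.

Pb²⁺/Pb is the cathode (higher E°), Cr³⁺/Cr²⁺ the anode: E°cell = -0.11 − (-0.40) = +0.29 V, n = 2.
Overall: Pb²⁺(aq) + 2 Cr²⁺(aq) → Pb(s) + 2 Cr³⁺(aq)
Q = [Cr³⁺]^2 / ([Pb²⁺]·[Cr²⁺]^2); log Q = 3.218.
E = E° − (0.0592/n) log Q = +0.29 − (0.0592/2)(3.218) = +0.195 V.

+0.195 V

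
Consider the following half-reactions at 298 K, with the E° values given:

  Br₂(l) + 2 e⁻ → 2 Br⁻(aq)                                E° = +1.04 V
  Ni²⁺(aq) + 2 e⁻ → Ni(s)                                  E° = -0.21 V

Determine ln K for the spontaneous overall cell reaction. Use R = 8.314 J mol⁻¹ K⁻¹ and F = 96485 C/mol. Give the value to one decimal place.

Cathode: Br₂/Br⁻; anode: Ni²⁺/Ni. E°cell = (+1.04) − (-0.21) = +1.25 V, with n = 2.
ΔG° = −nFE° = −RT ln K, so ln K = nFE°/(RT) = (2)(96485)(+1.25) / ((8.314)(298)) = 97.358.

97.4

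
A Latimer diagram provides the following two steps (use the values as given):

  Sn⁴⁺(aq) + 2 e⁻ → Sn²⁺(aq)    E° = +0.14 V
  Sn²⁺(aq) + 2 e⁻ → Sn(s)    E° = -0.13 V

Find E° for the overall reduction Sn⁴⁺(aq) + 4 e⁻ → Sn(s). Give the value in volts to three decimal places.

Standard free energies of sequential steps add: ΔG°₃ = ΔG°₁ + ΔG°₂, so n₃E°₃ = n₁E°₁ + n₂E°₂.
E°₃ = (2×+0.14 + 2×-0.13) / 4 = (+0.020) / 4 = +0.005 V.

+0.005 V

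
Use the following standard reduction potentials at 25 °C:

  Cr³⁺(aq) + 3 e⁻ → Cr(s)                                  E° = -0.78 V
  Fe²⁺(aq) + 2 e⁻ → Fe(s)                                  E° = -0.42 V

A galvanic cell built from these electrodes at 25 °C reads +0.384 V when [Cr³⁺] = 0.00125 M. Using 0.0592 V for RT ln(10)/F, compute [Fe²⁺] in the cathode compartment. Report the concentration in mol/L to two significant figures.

Fe²⁺/Fe is the cathode, Cr³⁺/Cr the anode: E°cell = +0.36 V, n = 6.
Overall reaction: 3 Fe²⁺(aq) + 2 Cr(s) → 3 Fe(s) + 2 Cr³⁺(aq); Q = [Cr³⁺]^2/[Fe²⁺]^3.
From E = E° − (0.0592/n) log Q: log Q = (E° − E)·n/0.0592 = (+0.36 − (+0.384))·6/0.0592 = -2.4324.
So 3·log[Fe²⁺] = 2·log(0.00125) − log Q = -5.8062 − (-2.4324) = -3.3738; log[Fe²⁺] = -3.3738 / 3 = -1.1246; [Fe²⁺] = 10^(-1.1246) ≈ 0.075 M.

0.075 M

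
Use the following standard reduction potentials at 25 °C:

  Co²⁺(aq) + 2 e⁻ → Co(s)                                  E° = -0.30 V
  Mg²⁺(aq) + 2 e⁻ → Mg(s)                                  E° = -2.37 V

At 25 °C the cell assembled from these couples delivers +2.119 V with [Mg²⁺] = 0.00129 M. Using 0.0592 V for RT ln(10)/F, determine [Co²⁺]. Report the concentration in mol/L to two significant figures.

Co²⁺/Co is the cathode, Mg²⁺/Mg the anode: E°cell = +2.07 V, n = 2.
Overall reaction: Co²⁺(aq) + Mg(s) → Co(s) + Mg²⁺(aq); Q = [Mg²⁺]^1/[Co²⁺]^1.
From E = E° − (0.0592/n) log Q: log Q = (E° − E)·n/0.0592 = (+2.07 − (+2.119))·2/0.0592 = -1.6554.
So 1·log[Co²⁺] = 1·log(0.00129) − log Q = -2.8894 − (-1.6554) = -1.2340; [Co²⁺] = 10^(-1.2340) ≈ 0.058 M.

0.058 M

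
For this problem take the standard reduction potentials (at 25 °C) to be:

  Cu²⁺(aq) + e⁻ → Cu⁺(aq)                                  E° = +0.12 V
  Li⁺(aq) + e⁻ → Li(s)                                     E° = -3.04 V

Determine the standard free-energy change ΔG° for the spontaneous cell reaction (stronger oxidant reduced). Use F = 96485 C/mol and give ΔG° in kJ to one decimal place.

Cu²⁺/Cu⁺ (E° = +0.12 V) is the cathode; Li⁺/Li (E° = -3.04 V) is the anode, so E°cell = +3.16 V.
Balancing electrons gives n = 1 (lcm of 1 and 1).
ΔG° = −nFE° = −(1)(96485)(+3.16) = -304,893 J = -304.9 kJ.

-304.9 kJ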